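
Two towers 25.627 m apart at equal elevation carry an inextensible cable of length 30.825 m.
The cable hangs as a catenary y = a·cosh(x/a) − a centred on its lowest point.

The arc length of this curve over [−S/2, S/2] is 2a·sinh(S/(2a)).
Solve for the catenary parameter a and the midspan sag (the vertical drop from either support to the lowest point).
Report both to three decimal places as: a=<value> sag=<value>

seed: a₀ = √(S³/(24(L−S))) = √(25.627³/(24·5.198)) = 11.615098
iter 1: u=1.103176  f(a)=+3.256e-01  f'(a)=-1.009e+00  a ← 11.615098 − (+3.256e-01/-1.009e+00) = 11.937874
iter 2: u=1.073349  f(a)=+1.407e-02  f'(a)=-9.234e-01  a ← 11.937874 − (+1.407e-02/-9.234e-01) = 11.953108
iter 3: u=1.071981  f(a)=+2.888e-05  f'(a)=-9.196e-01  a ← 11.953108 − (+2.888e-05/-9.196e-01) = 11.953140
iter 4: u=1.071978  f(a)=+1.222e-10  f'(a)=-9.196e-01  a ← 11.953140 − (+1.222e-10/-9.196e-01) = 11.953140
iter 5: u=1.071978  f(a)=+3.553e-15  f'(a)=-9.196e-01  a ← 11.953140 − (+3.553e-15/-9.196e-01) = 11.953140
converged: |Δa| < 1e-12 after 5 iterations
sag = a·(cosh(S/(2a)) − 1) = 11.953140·(cosh(1.071978) − 1) = 7.551288
T_max/T_min = cosh(S/(2a)) = 1.631741

a=11.953 sag=7.551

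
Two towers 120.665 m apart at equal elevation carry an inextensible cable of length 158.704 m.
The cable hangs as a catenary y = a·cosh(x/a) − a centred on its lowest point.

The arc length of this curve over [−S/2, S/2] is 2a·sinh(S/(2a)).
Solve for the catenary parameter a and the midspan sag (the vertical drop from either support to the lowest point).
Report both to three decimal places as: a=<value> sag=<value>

a=45.808 sag=45.817

seed: a₀ = √(S³/(24(L−S))) = √(120.665³/(24·38.039)) = 43.868401
iter 1: u=1.375307  f(a)=+3.764e+00  f'(a)=-2.085e+00  a ← 43.868401 − (+3.764e+00/-2.085e+00) = 45.673410
iter 2: u=1.320955  f(a)=+2.448e-01  f'(a)=-1.822e+00  a ← 45.673410 − (+2.448e-01/-1.822e+00) = 45.807747
iter 3: u=1.317081  f(a)=+1.194e-03  f'(a)=-1.804e+00  a ← 45.807747 − (+1.194e-03/-1.804e+00) = 45.808409
iter 4: u=1.317062  f(a)=+2.875e-08  f'(a)=-1.804e+00  a ← 45.808409 − (+2.875e-08/-1.804e+00) = 45.808409
iter 5: u=1.317062  f(a)=+0.000e+00  f'(a)=-1.804e+00  a ← 45.808409 − (+0.000e+00/-1.804e+00) = 45.808409
converged: |Δa| < 1e-12 after 5 iterations
sag = a·(cosh(S/(2a)) − 1) = 45.808409·(cosh(1.317062) − 1) = 45.816643
T_max/T_min = cosh(S/(2a)) = 2.000180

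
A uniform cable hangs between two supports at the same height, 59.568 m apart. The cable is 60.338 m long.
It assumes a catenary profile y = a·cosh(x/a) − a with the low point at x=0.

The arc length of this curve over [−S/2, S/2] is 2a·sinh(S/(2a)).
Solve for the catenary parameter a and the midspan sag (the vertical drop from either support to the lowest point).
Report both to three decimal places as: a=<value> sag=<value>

seed: a₀ = √(S³/(24(L−S))) = √(59.568³/(24·0.770)) = 106.946985
iter 1: u=0.278493  f(a)=+2.992e-03  f'(a)=-1.451e-02  a ← 106.946985 − (+2.992e-03/-1.451e-02) = 107.153131
iter 2: u=0.277957  f(a)=+8.672e-06  f'(a)=-1.443e-02  a ← 107.153131 − (+8.672e-06/-1.443e-02) = 107.153732
iter 3: u=0.277956  f(a)=+7.334e-11  f'(a)=-1.443e-02  a ← 107.153732 − (+7.334e-11/-1.443e-02) = 107.153732
iter 4: u=0.277956  f(a)=+7.105e-15  f'(a)=-1.443e-02  a ← 107.153732 − (+7.105e-15/-1.443e-02) = 107.153732
converged: |Δa| < 1e-12 after 4 iterations
sag = a·(cosh(S/(2a)) − 1) = 107.153732·(cosh(0.277956) − 1) = 4.166036
T_max/T_min = cosh(S/(2a)) = 1.038879

a=107.154 sag=4.166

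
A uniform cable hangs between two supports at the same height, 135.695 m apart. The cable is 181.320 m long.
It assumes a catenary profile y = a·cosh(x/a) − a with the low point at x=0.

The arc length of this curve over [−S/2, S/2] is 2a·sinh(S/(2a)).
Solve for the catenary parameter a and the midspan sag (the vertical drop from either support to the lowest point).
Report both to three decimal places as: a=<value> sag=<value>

seed: a₀ = √(S³/(24(L−S))) = √(135.695³/(24·45.625)) = 47.768182
iter 1: u=1.420349  f(a)=+4.830e+00  f'(a)=-2.324e+00  a ← 47.768182 − (+4.830e+00/-2.324e+00) = 49.845876
iter 2: u=1.361146  f(a)=+3.330e-01  f'(a)=-2.014e+00  a ← 49.845876 − (+3.330e-01/-2.014e+00) = 50.011202
iter 3: u=1.356646  f(a)=+1.842e-03  f'(a)=-1.992e+00  a ← 50.011202 − (+1.842e-03/-1.992e+00) = 50.012126
iter 4: u=1.356621  f(a)=+5.705e-08  f'(a)=-1.992e+00  a ← 50.012126 − (+5.705e-08/-1.992e+00) = 50.012126
iter 5: u=1.356621  f(a)=+0.000e+00  f'(a)=-1.992e+00  a ← 50.012126 − (+0.000e+00/-1.992e+00) = 50.012126
converged: |Δa| < 1e-12 after 5 iterations
sag = a·(cosh(S/(2a)) − 1) = 50.012126·(cosh(1.356621) − 1) = 53.527472
T_max/T_min = cosh(S/(2a)) = 2.070290

a=50.012 sag=53.527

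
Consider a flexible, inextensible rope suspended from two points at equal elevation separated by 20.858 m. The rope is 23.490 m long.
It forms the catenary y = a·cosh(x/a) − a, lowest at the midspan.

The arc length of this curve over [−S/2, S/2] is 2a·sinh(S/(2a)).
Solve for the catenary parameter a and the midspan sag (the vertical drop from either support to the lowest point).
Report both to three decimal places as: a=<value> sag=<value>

a=12.206 sag=4.733

seed: a₀ = √(S³/(24(L−S))) = √(20.858³/(24·2.632)) = 11.985618
iter 1: u=0.870126  f(a)=+1.015e-01  f'(a)=-4.734e-01  a ← 11.985618 − (+1.015e-01/-4.734e-01) = 12.199943
iter 2: u=0.854840  f(a)=+2.785e-03  f'(a)=-4.477e-01  a ← 12.199943 − (+2.785e-03/-4.477e-01) = 12.206164
iter 3: u=0.854404  f(a)=+2.231e-06  f'(a)=-4.470e-01  a ← 12.206164 − (+2.231e-06/-4.470e-01) = 12.206169
iter 4: u=0.854404  f(a)=+1.428e-12  f'(a)=-4.470e-01  a ← 12.206169 − (+1.428e-12/-4.470e-01) = 12.206169
converged: |Δa| < 1e-12 after 4 iterations
sag = a·(cosh(S/(2a)) − 1) = 12.206169·(cosh(0.854404) − 1) = 4.733004
T_max/T_min = cosh(S/(2a)) = 1.387755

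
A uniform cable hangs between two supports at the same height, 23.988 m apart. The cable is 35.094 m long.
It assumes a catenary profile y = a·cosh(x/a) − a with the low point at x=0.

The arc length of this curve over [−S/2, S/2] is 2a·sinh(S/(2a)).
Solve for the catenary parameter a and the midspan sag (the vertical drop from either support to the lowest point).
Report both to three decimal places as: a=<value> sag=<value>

a=7.651 sag=11.492

seed: a₀ = √(S³/(24(L−S))) = √(23.988³/(24·11.106)) = 7.196256
iter 1: u=1.666700  f(a)=+1.649e+00  f'(a)=-4.034e+00  a ← 7.196256 − (+1.649e+00/-4.034e+00) = 7.604978
iter 2: u=1.577125  f(a)=+1.509e-01  f'(a)=-3.326e+00  a ← 7.604978 − (+1.509e-01/-3.326e+00) = 7.650340
iter 3: u=1.567773  f(a)=+1.545e-03  f'(a)=-3.258e+00  a ← 7.650340 − (+1.545e-03/-3.258e+00) = 7.650814
iter 4: u=1.567676  f(a)=+1.657e-07  f'(a)=-3.258e+00  a ← 7.650814 − (+1.657e-07/-3.258e+00) = 7.650814
iter 5: u=1.567676  f(a)=-7.105e-15  f'(a)=-3.258e+00  a ← 7.650814 − (-7.105e-15/-3.258e+00) = 7.650814
converged: |Δa| < 1e-12 after 5 iterations
sag = a·(cosh(S/(2a)) − 1) = 7.650814·(cosh(1.567676) − 1) = 11.491604
T_max/T_min = cosh(S/(2a)) = 2.502011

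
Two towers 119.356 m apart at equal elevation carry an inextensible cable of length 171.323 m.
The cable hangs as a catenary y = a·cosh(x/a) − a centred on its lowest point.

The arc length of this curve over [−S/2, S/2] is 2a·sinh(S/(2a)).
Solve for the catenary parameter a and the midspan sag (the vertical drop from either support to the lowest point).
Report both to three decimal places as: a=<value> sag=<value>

seed: a₀ = √(S³/(24(L−S))) = √(119.356³/(24·51.967)) = 36.922997
iter 1: u=1.616283  f(a)=+7.226e+00  f'(a)=-3.622e+00  a ← 36.922997 − (+7.226e+00/-3.622e+00) = 38.917809
iter 2: u=1.533437  f(a)=+6.269e-01  f'(a)=-3.019e+00  a ← 38.917809 − (+6.269e-01/-3.019e+00) = 39.125481
iter 3: u=1.525298  f(a)=+5.709e-03  f'(a)=-2.964e+00  a ← 39.125481 − (+5.709e-03/-2.964e+00) = 39.127407
iter 4: u=1.525222  f(a)=+4.830e-07  f'(a)=-2.963e+00  a ← 39.127407 − (+4.830e-07/-2.963e+00) = 39.127407
iter 5: u=1.525222  f(a)=+0.000e+00  f'(a)=-2.963e+00  a ← 39.127407 − (+0.000e+00/-2.963e+00) = 39.127407
converged: |Δa| < 1e-12 after 5 iterations
sag = a·(cosh(S/(2a)) − 1) = 39.127407·(cosh(1.525222) − 1) = 55.047146
T_max/T_min = cosh(S/(2a)) = 2.406869

a=39.127 sag=55.047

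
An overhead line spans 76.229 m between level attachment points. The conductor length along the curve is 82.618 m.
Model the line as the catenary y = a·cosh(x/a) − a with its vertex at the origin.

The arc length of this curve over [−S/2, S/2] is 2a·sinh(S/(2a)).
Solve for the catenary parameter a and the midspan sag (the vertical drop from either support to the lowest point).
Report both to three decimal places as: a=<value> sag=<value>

seed: a₀ = √(S³/(24(L−S))) = √(76.229³/(24·6.389)) = 53.747500
iter 1: u=0.709140  f(a)=+1.626e-01  f'(a)=-2.499e-01  a ← 53.747500 − (+1.626e-01/-2.499e-01) = 54.398052
iter 2: u=0.700659  f(a)=+2.999e-03  f'(a)=-2.408e-01  a ← 54.398052 − (+2.999e-03/-2.408e-01) = 54.410508
iter 3: u=0.700499  f(a)=+1.063e-06  f'(a)=-2.406e-01  a ← 54.410508 − (+1.063e-06/-2.406e-01) = 54.410512
iter 4: u=0.700499  f(a)=+1.421e-13  f'(a)=-2.406e-01  a ← 54.410512 − (+1.421e-13/-2.406e-01) = 54.410512
converged: |Δa| < 1e-12 after 4 iterations
sag = a·(cosh(S/(2a)) − 1) = 54.410512·(cosh(0.700499) − 1) = 13.904474
T_max/T_min = cosh(S/(2a)) = 1.255548

a=54.411 sag=13.904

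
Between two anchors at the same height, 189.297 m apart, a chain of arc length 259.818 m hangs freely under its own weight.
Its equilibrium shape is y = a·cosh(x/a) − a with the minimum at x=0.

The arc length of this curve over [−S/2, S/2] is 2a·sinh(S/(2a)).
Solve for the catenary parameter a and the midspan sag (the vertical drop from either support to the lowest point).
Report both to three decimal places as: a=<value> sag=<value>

a=66.579 sag=79.397

seed: a₀ = √(S³/(24(L−S))) = √(189.297³/(24·70.521)) = 63.306856
iter 1: u=1.495075  f(a)=+8.314e+00  f'(a)=-2.767e+00  a ← 63.306856 − (+8.314e+00/-2.767e+00) = 66.311305
iter 2: u=1.427336  f(a)=+6.285e-01  f'(a)=-2.363e+00  a ← 66.311305 − (+6.285e-01/-2.363e+00) = 66.577247
iter 3: u=1.421634  f(a)=+4.241e-03  f'(a)=-2.332e+00  a ← 66.577247 − (+4.241e-03/-2.332e+00) = 66.579065
iter 4: u=1.421596  f(a)=+1.960e-07  f'(a)=-2.331e+00  a ← 66.579065 − (+1.960e-07/-2.331e+00) = 66.579066
iter 5: u=1.421596  f(a)=+5.684e-14  f'(a)=-2.331e+00  a ← 66.579066 − (+5.684e-14/-2.331e+00) = 66.579066
converged: |Δa| < 1e-12 after 5 iterations
sag = a·(cosh(S/(2a)) − 1) = 66.579066·(cosh(1.421596) − 1) = 79.397372
T_max/T_min = cosh(S/(2a)) = 2.192528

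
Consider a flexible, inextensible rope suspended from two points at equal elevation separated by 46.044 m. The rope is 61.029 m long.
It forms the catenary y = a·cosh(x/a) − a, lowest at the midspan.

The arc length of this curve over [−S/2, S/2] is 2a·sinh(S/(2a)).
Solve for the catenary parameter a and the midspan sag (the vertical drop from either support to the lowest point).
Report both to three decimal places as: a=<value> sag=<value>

seed: a₀ = √(S³/(24(L−S))) = √(46.044³/(24·14.985)) = 16.475006
iter 1: u=1.397390  f(a)=+1.533e+00  f'(a)=-2.200e+00  a ← 16.475006 − (+1.533e+00/-2.200e+00) = 17.171796
iter 2: u=1.340687  f(a)=+1.026e-01  f'(a)=-1.914e+00  a ← 17.171796 − (+1.026e-01/-1.914e+00) = 17.225397
iter 3: u=1.336515  f(a)=+5.328e-04  f'(a)=-1.895e+00  a ← 17.225397 − (+5.328e-04/-1.895e+00) = 17.225678
iter 4: u=1.336493  f(a)=+1.453e-08  f'(a)=-1.895e+00  a ← 17.225678 − (+1.453e-08/-1.895e+00) = 17.225678
iter 5: u=1.336493  f(a)=+0.000e+00  f'(a)=-1.895e+00  a ← 17.225678 − (+0.000e+00/-1.895e+00) = 17.225678
converged: |Δa| < 1e-12 after 5 iterations
sag = a·(cosh(S/(2a)) − 1) = 17.225678·(cosh(1.336493) − 1) = 17.815137
T_max/T_min = cosh(S/(2a)) = 2.034220

a=17.226 sag=17.815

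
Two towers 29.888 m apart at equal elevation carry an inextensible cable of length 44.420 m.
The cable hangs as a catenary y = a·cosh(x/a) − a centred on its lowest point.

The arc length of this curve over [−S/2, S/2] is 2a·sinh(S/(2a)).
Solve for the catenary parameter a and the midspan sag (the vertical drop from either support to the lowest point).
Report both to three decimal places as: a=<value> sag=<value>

a=9.327 sag=14.762

seed: a₀ = √(S³/(24(L−S))) = √(29.888³/(24·14.532)) = 8.749374
iter 1: u=1.708008  f(a)=+2.273e+00  f'(a)=-4.398e+00  a ← 8.749374 − (+2.273e+00/-4.398e+00) = 9.266270
iter 2: u=1.612731  f(a)=+2.170e-01  f'(a)=-3.595e+00  a ← 9.266270 − (+2.170e-01/-3.595e+00) = 9.326641
iter 3: u=1.602292  f(a)=+2.439e-03  f'(a)=-3.514e+00  a ← 9.326641 − (+2.439e-03/-3.514e+00) = 9.327335
iter 4: u=1.602173  f(a)=+3.157e-07  f'(a)=-3.513e+00  a ← 9.327335 − (+3.157e-07/-3.513e+00) = 9.327335
iter 5: u=1.602173  f(a)=+0.000e+00  f'(a)=-3.513e+00  a ← 9.327335 − (+0.000e+00/-3.513e+00) = 9.327335
converged: |Δa| < 1e-12 after 5 iterations
sag = a·(cosh(S/(2a)) − 1) = 9.327335·(cosh(1.602173) − 1) = 14.761735
T_max/T_min = cosh(S/(2a)) = 2.582632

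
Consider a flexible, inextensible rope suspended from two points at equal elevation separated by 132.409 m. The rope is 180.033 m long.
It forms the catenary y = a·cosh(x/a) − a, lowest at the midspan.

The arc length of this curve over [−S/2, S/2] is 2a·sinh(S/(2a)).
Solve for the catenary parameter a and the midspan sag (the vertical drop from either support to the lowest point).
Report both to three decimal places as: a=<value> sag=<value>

a=47.321 sag=54.376

seed: a₀ = √(S³/(24(L−S))) = √(132.409³/(24·47.624)) = 45.066902
iter 1: u=1.469027  f(a)=+5.411e+00  f'(a)=-2.606e+00  a ← 45.066902 − (+5.411e+00/-2.606e+00) = 47.143065
iter 2: u=1.404332  f(a)=+3.964e-01  f'(a)=-2.237e+00  a ← 47.143065 − (+3.964e-01/-2.237e+00) = 47.320246
iter 3: u=1.399073  f(a)=+2.499e-03  f'(a)=-2.209e+00  a ← 47.320246 − (+2.499e-03/-2.209e+00) = 47.321377
iter 4: u=1.399040  f(a)=+1.007e-07  f'(a)=-2.209e+00  a ← 47.321377 − (+1.007e-07/-2.209e+00) = 47.321377
iter 5: u=1.399040  f(a)=+0.000e+00  f'(a)=-2.209e+00  a ← 47.321377 − (+0.000e+00/-2.209e+00) = 47.321377
converged: |Δa| < 1e-12 after 5 iterations
sag = a·(cosh(S/(2a)) − 1) = 47.321377·(cosh(1.399040) − 1) = 54.375639
T_max/T_min = cosh(S/(2a)) = 2.149071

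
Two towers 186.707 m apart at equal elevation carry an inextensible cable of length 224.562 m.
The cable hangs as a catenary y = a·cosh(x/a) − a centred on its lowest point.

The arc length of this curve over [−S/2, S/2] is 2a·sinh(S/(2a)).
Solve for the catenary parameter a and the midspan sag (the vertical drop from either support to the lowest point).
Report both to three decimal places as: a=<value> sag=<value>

a=87.102 sag=55.003

seed: a₀ = √(S³/(24(L−S))) = √(186.707³/(24·37.855)) = 84.639610
iter 1: u=1.102953  f(a)=+2.370e+00  f'(a)=-1.008e+00  a ← 84.639610 − (+2.370e+00/-1.008e+00) = 86.990818
iter 2: u=1.073142  f(a)=+1.024e-01  f'(a)=-9.228e-01  a ← 86.990818 − (+1.024e-01/-9.228e-01) = 87.101743
iter 3: u=1.071775  f(a)=+2.100e-04  f'(a)=-9.190e-01  a ← 87.101743 − (+2.100e-04/-9.190e-01) = 87.101972
iter 4: u=1.071773  f(a)=+8.874e-10  f'(a)=-9.190e-01  a ← 87.101972 − (+8.874e-10/-9.190e-01) = 87.101972
iter 5: u=1.071773  f(a)=+0.000e+00  f'(a)=-9.190e-01  a ← 87.101972 − (+0.000e+00/-9.190e-01) = 87.101972
converged: |Δa| < 1e-12 after 5 iterations
sag = a·(cosh(S/(2a)) − 1) = 87.101972·(cosh(1.071773) − 1) = 55.002836
T_max/T_min = cosh(S/(2a)) = 1.631476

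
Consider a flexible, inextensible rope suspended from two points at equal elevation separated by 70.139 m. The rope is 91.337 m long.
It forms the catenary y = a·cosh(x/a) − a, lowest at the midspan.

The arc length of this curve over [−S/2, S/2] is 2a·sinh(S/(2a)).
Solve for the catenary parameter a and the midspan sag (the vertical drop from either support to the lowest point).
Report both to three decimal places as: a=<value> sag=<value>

seed: a₀ = √(S³/(24(L−S))) = √(70.139³/(24·21.198)) = 26.042717
iter 1: u=1.346614  f(a)=+2.007e+00  f'(a)=-1.943e+00  a ← 26.042717 − (+2.007e+00/-1.943e+00) = 27.075749
iter 2: u=1.295237  f(a)=+1.256e-01  f'(a)=-1.707e+00  a ← 27.075749 − (+1.256e-01/-1.707e+00) = 27.149344
iter 3: u=1.291726  f(a)=+5.645e-04  f'(a)=-1.691e+00  a ← 27.149344 − (+5.645e-04/-1.691e+00) = 27.149678
iter 4: u=1.291710  f(a)=+1.152e-08  f'(a)=-1.691e+00  a ← 27.149678 − (+1.152e-08/-1.691e+00) = 27.149678
iter 5: u=1.291710  f(a)=+2.842e-14  f'(a)=-1.691e+00  a ← 27.149678 − (+2.842e-14/-1.691e+00) = 27.149678
converged: |Δa| < 1e-12 after 5 iterations
sag = a·(cosh(S/(2a)) − 1) = 27.149678·(cosh(1.291710) − 1) = 25.979569
T_max/T_min = cosh(S/(2a)) = 1.956902

a=27.150 sag=25.980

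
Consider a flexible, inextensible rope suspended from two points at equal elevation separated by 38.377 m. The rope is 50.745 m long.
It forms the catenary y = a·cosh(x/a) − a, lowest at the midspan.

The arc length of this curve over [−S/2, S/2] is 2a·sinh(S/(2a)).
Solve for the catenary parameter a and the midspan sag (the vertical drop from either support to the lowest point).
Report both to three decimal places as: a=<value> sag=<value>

a=14.422 sag=14.763

seed: a₀ = √(S³/(24(L−S))) = √(38.377³/(24·12.368)) = 13.799113
iter 1: u=1.390560  f(a)=+1.252e+00  f'(a)=-2.164e+00  a ← 13.799113 − (+1.252e+00/-2.164e+00) = 14.377820
iter 2: u=1.334590  f(a)=+8.309e-02  f'(a)=-1.886e+00  a ← 14.377820 − (+8.309e-02/-1.886e+00) = 14.421887
iter 3: u=1.330512  f(a)=+4.233e-04  f'(a)=-1.866e+00  a ← 14.421887 − (+4.233e-04/-1.866e+00) = 14.422114
iter 4: u=1.330492  f(a)=+1.111e-08  f'(a)=-1.866e+00  a ← 14.422114 − (+1.111e-08/-1.866e+00) = 14.422114
iter 5: u=1.330491  f(a)=+0.000e+00  f'(a)=-1.866e+00  a ← 14.422114 − (+0.000e+00/-1.866e+00) = 14.422114
converged: |Δa| < 1e-12 after 5 iterations
sag = a·(cosh(S/(2a)) − 1) = 14.422114·(cosh(1.330491) − 1) = 14.762833
T_max/T_min = cosh(S/(2a)) = 2.023625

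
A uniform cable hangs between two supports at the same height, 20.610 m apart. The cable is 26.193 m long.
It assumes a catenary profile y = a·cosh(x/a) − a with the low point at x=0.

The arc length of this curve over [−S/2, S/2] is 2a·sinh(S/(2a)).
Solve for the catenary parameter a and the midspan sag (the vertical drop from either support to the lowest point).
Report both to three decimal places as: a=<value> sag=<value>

seed: a₀ = √(S³/(24(L−S))) = √(20.610³/(24·5.583)) = 8.083093
iter 1: u=1.274883  f(a)=+4.717e-01  f'(a)=-1.619e+00  a ← 8.083093 − (+4.717e-01/-1.619e+00) = 8.374363
iter 2: u=1.230541  f(a)=+2.669e-02  f'(a)=-1.441e+00  a ← 8.374363 − (+2.669e-02/-1.441e+00) = 8.392890
iter 3: u=1.227825  f(a)=+9.685e-05  f'(a)=-1.430e+00  a ← 8.392890 − (+9.685e-05/-1.430e+00) = 8.392957
iter 4: u=1.227815  f(a)=+1.285e-09  f'(a)=-1.430e+00  a ← 8.392957 − (+1.285e-09/-1.430e+00) = 8.392957
iter 5: u=1.227815  f(a)=-3.553e-15  f'(a)=-1.430e+00  a ← 8.392957 − (-3.553e-15/-1.430e+00) = 8.392957
converged: |Δa| < 1e-12 after 5 iterations
sag = a·(cosh(S/(2a)) − 1) = 8.392957·(cosh(1.227815) − 1) = 7.162108
T_max/T_min = cosh(S/(2a)) = 1.853347

a=8.393 sag=7.162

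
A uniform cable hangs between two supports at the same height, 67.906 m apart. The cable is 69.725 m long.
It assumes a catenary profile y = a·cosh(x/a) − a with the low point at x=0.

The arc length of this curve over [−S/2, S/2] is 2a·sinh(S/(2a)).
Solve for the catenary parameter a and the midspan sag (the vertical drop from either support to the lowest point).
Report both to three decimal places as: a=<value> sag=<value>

seed: a₀ = √(S³/(24(L−S))) = √(67.906³/(24·1.819)) = 84.691584
iter 1: u=0.400902  f(a)=+1.467e-02  f'(a)=-4.365e-02  a ← 84.691584 − (+1.467e-02/-4.365e-02) = 85.027750
iter 2: u=0.399317  f(a)=+8.783e-05  f'(a)=-4.313e-02  a ← 85.027750 − (+8.783e-05/-4.313e-02) = 85.029786
iter 3: u=0.399307  f(a)=+3.188e-09  f'(a)=-4.313e-02  a ← 85.029786 − (+3.188e-09/-4.313e-02) = 85.029786
iter 4: u=0.399307  f(a)=-1.421e-14  f'(a)=-4.313e-02  a ← 85.029786 − (-1.421e-14/-4.313e-02) = 85.029786
converged: |Δa| < 1e-12 after 4 iterations
sag = a·(cosh(S/(2a)) − 1) = 85.029786·(cosh(0.399307) − 1) = 6.869389
T_max/T_min = cosh(S/(2a)) = 1.080788

a=85.030 sag=6.869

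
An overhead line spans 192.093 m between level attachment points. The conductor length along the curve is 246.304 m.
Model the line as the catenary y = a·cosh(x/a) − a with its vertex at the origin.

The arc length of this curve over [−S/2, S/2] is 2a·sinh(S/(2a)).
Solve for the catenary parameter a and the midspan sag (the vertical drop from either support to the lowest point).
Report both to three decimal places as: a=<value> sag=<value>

seed: a₀ = √(S³/(24(L−S))) = √(192.093³/(24·54.211)) = 73.810471
iter 1: u=1.301258  f(a)=+4.779e+00  f'(a)=-1.733e+00  a ← 73.810471 − (+4.779e+00/-1.733e+00) = 76.567930
iter 2: u=1.254396  f(a)=+2.809e-01  f'(a)=-1.535e+00  a ← 76.567930 − (+2.809e-01/-1.535e+00) = 76.750919
iter 3: u=1.251405  f(a)=+1.104e-03  f'(a)=-1.523e+00  a ← 76.750919 − (+1.104e-03/-1.523e+00) = 76.751644
iter 4: u=1.251393  f(a)=+1.721e-08  f'(a)=-1.523e+00  a ← 76.751644 − (+1.721e-08/-1.523e+00) = 76.751644
iter 5: u=1.251393  f(a)=+0.000e+00  f'(a)=-1.523e+00  a ← 76.751644 − (+0.000e+00/-1.523e+00) = 76.751644
converged: |Δa| < 1e-12 after 5 iterations
sag = a·(cosh(S/(2a)) − 1) = 76.751644·(cosh(1.251393) − 1) = 68.359451
T_max/T_min = cosh(S/(2a)) = 1.890658

a=76.752 sag=68.359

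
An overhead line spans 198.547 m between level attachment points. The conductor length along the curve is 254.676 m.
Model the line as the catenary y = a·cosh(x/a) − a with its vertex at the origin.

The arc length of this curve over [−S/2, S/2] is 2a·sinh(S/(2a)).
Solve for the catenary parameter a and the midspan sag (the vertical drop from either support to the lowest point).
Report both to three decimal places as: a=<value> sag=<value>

a=79.267 sag=70.727

seed: a₀ = √(S³/(24(L−S))) = √(198.547³/(24·56.129)) = 76.224699
iter 1: u=1.302380  f(a)=+4.957e+00  f'(a)=-1.738e+00  a ← 76.224699 − (+4.957e+00/-1.738e+00) = 79.076664
iter 2: u=1.255408  f(a)=+2.918e-01  f'(a)=-1.539e+00  a ← 79.076664 − (+2.918e-01/-1.539e+00) = 79.266262
iter 3: u=1.252405  f(a)=+1.151e-03  f'(a)=-1.527e+00  a ← 79.266262 − (+1.151e-03/-1.527e+00) = 79.267016
iter 4: u=1.252394  f(a)=+1.806e-08  f'(a)=-1.527e+00  a ← 79.267016 − (+1.806e-08/-1.527e+00) = 79.267016
iter 5: u=1.252394  f(a)=+2.842e-14  f'(a)=-1.527e+00  a ← 79.267016 − (+2.842e-14/-1.527e+00) = 79.267016
converged: |Δa| < 1e-12 after 5 iterations
sag = a·(cosh(S/(2a)) − 1) = 79.267016·(cosh(1.252394) − 1) = 70.727071
T_max/T_min = cosh(S/(2a)) = 1.892264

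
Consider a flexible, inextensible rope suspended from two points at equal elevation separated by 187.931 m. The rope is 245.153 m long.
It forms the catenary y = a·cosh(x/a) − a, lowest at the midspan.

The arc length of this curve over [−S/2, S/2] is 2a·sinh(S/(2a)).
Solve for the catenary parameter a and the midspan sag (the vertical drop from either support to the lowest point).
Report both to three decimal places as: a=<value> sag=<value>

seed: a₀ = √(S³/(24(L−S))) = √(187.931³/(24·57.222)) = 69.520118
iter 1: u=1.351630  f(a)=+5.460e+00  f'(a)=-1.967e+00  a ← 69.520118 − (+5.460e+00/-1.967e+00) = 72.295666
iter 2: u=1.299739  f(a)=+3.440e-01  f'(a)=-1.726e+00  a ← 72.295666 − (+3.440e-01/-1.726e+00) = 72.494930
iter 3: u=1.296167  f(a)=+1.569e-03  f'(a)=-1.711e+00  a ← 72.494930 − (+1.569e-03/-1.711e+00) = 72.495847
iter 4: u=1.296150  f(a)=+3.295e-08  f'(a)=-1.711e+00  a ← 72.495847 − (+3.295e-08/-1.711e+00) = 72.495847
iter 5: u=1.296150  f(a)=+0.000e+00  f'(a)=-1.711e+00  a ← 72.495847 − (+0.000e+00/-1.711e+00) = 72.495847
converged: |Δa| < 1e-12 after 5 iterations
sag = a·(cosh(S/(2a)) − 1) = 72.495847·(cosh(1.296150) − 1) = 69.914287
T_max/T_min = cosh(S/(2a)) = 1.964390

a=72.496 sag=69.914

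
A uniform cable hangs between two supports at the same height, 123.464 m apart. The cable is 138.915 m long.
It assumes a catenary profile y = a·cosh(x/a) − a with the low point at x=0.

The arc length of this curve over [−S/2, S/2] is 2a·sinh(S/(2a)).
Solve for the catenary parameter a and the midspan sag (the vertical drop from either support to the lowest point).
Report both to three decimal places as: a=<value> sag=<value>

a=72.541 sag=27.891

seed: a₀ = √(S³/(24(L−S))) = √(123.464³/(24·15.451)) = 71.240441
iter 1: u=0.866530  f(a)=+5.906e-01  f'(a)=-4.672e-01  a ← 71.240441 − (+5.906e-01/-4.672e-01) = 72.504426
iter 2: u=0.851424  f(a)=+1.608e-02  f'(a)=-4.421e-01  a ← 72.504426 − (+1.608e-02/-4.421e-01) = 72.540808
iter 3: u=0.850997  f(a)=+1.267e-05  f'(a)=-4.414e-01  a ← 72.540808 − (+1.267e-05/-4.414e-01) = 72.540837
iter 4: u=0.850997  f(a)=+7.844e-12  f'(a)=-4.414e-01  a ← 72.540837 − (+7.844e-12/-4.414e-01) = 72.540837
converged: |Δa| < 1e-12 after 4 iterations
sag = a·(cosh(S/(2a)) − 1) = 72.540837·(cosh(0.850997) − 1) = 27.890818
T_max/T_min = cosh(S/(2a)) = 1.384484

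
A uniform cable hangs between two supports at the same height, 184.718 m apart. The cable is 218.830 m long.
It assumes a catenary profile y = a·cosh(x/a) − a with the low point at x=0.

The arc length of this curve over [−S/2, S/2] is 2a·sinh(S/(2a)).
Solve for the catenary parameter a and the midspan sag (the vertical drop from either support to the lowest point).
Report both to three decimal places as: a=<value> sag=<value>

seed: a₀ = √(S³/(24(L−S))) = √(184.718³/(24·34.112)) = 87.741411
iter 1: u=1.052627  f(a)=+1.940e+00  f'(a)=-8.672e-01  a ← 87.741411 − (+1.940e+00/-8.672e-01) = 89.979065
iter 2: u=1.026450  f(a)=+7.671e-02  f'(a)=-7.999e-01  a ← 89.979065 − (+7.671e-02/-7.999e-01) = 90.074971
iter 3: u=1.025357  f(a)=+1.308e-04  f'(a)=-7.971e-01  a ← 90.074971 − (+1.308e-04/-7.971e-01) = 90.075135
iter 4: u=1.025355  f(a)=+3.818e-10  f'(a)=-7.971e-01  a ← 90.075135 − (+3.818e-10/-7.971e-01) = 90.075135
iter 5: u=1.025355  f(a)=+0.000e+00  f'(a)=-7.971e-01  a ← 90.075135 − (+0.000e+00/-7.971e-01) = 90.075135
converged: |Δa| < 1e-12 after 5 iterations
sag = a·(cosh(S/(2a)) − 1) = 90.075135·(cosh(1.025355) − 1) = 51.647030
T_max/T_min = cosh(S/(2a)) = 1.573377

a=90.075 sag=51.647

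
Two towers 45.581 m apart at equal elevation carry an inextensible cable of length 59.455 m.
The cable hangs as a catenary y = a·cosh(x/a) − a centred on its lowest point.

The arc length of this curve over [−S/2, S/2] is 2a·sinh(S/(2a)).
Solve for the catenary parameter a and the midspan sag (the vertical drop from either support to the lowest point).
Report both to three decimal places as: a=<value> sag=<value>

seed: a₀ = √(S³/(24(L−S))) = √(45.581³/(24·13.874)) = 16.864338
iter 1: u=1.351402  f(a)=+1.323e+00  f'(a)=-1.966e+00  a ← 16.864338 − (+1.323e+00/-1.966e+00) = 17.537439
iter 2: u=1.299534  f(a)=+8.336e-02  f'(a)=-1.726e+00  a ← 17.537439 − (+8.336e-02/-1.726e+00) = 17.585746
iter 3: u=1.295964  f(a)=+3.799e-04  f'(a)=-1.710e+00  a ← 17.585746 − (+3.799e-04/-1.710e+00) = 17.585968
iter 4: u=1.295948  f(a)=+7.968e-09  f'(a)=-1.710e+00  a ← 17.585968 − (+7.968e-09/-1.710e+00) = 17.585968
iter 5: u=1.295948  f(a)=-7.105e-15  f'(a)=-1.710e+00  a ← 17.585968 − (-7.105e-15/-1.710e+00) = 17.585968
converged: |Δa| < 1e-12 after 5 iterations
sag = a·(cosh(S/(2a)) − 1) = 17.585968·(cosh(1.295948) − 1) = 16.953727
T_max/T_min = cosh(S/(2a)) = 1.964049

a=17.586 sag=16.954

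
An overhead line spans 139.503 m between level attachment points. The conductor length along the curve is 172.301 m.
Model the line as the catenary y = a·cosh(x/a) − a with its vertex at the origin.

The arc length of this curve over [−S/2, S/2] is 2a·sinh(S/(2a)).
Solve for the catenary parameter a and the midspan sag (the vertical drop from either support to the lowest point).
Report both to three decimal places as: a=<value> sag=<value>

a=60.696 sag=44.689

seed: a₀ = √(S³/(24(L−S))) = √(139.503³/(24·32.798)) = 58.728109
iter 1: u=1.187702  f(a)=+2.393e+00  f'(a)=-1.283e+00  a ← 58.728109 − (+2.393e+00/-1.283e+00) = 60.593416
iter 2: u=1.151140  f(a)=+1.187e-01  f'(a)=-1.158e+00  a ← 60.593416 − (+1.187e-01/-1.158e+00) = 60.695915
iter 3: u=1.149196  f(a)=+3.261e-04  f'(a)=-1.152e+00  a ← 60.695915 − (+3.261e-04/-1.152e+00) = 60.696198
iter 4: u=1.149191  f(a)=+2.475e-09  f'(a)=-1.152e+00  a ← 60.696198 − (+2.475e-09/-1.152e+00) = 60.696198
iter 5: u=1.149191  f(a)=+0.000e+00  f'(a)=-1.152e+00  a ← 60.696198 − (+0.000e+00/-1.152e+00) = 60.696198
converged: |Δa| < 1e-12 after 5 iterations
sag = a·(cosh(S/(2a)) − 1) = 60.696198·(cosh(1.149191) − 1) = 44.688512
T_max/T_min = cosh(S/(2a)) = 1.736265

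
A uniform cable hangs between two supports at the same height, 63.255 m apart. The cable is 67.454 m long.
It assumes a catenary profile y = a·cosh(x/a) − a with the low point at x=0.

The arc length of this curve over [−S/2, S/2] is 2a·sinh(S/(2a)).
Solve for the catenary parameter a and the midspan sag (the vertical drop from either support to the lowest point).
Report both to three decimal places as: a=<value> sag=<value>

a=50.606 sag=10.209

seed: a₀ = √(S³/(24(L−S))) = √(63.255³/(24·4.199)) = 50.114538
iter 1: u=0.631104  f(a)=+8.442e-02  f'(a)=-1.743e-01  a ← 50.114538 − (+8.442e-02/-1.743e-01) = 50.598741
iter 2: u=0.625065  f(a)=+1.239e-03  f'(a)=-1.693e-01  a ← 50.598741 − (+1.239e-03/-1.693e-01) = 50.606062
iter 3: u=0.624975  f(a)=+2.758e-07  f'(a)=-1.692e-01  a ← 50.606062 − (+2.758e-07/-1.692e-01) = 50.606063
iter 4: u=0.624975  f(a)=+1.421e-14  f'(a)=-1.692e-01  a ← 50.606063 − (+1.421e-14/-1.692e-01) = 50.606063
converged: |Δa| < 1e-12 after 4 iterations
sag = a·(cosh(S/(2a)) − 1) = 50.606063·(cosh(0.624975) − 1) = 10.209101
T_max/T_min = cosh(S/(2a)) = 1.201737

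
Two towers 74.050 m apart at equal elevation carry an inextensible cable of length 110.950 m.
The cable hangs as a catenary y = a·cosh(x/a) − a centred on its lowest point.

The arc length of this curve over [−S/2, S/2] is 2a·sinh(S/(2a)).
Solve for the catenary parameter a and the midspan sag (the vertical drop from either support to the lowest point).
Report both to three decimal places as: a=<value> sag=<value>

seed: a₀ = √(S³/(24(L−S))) = √(74.050³/(24·36.900)) = 21.412570
iter 1: u=1.729125  f(a)=+5.926e+00  f'(a)=-4.593e+00  a ← 21.412570 − (+5.926e+00/-4.593e+00) = 22.702632
iter 2: u=1.630868  f(a)=+5.778e-01  f'(a)=-3.738e+00  a ← 22.702632 − (+5.778e-01/-3.738e+00) = 22.857212
iter 3: u=1.619839  f(a)=+6.803e-03  f'(a)=-3.650e+00  a ← 22.857212 − (+6.803e-03/-3.650e+00) = 22.859076
iter 4: u=1.619707  f(a)=+9.676e-07  f'(a)=-3.649e+00  a ← 22.859076 − (+9.676e-07/-3.649e+00) = 22.859076
iter 5: u=1.619707  f(a)=+1.421e-14  f'(a)=-3.649e+00  a ← 22.859076 − (+1.421e-14/-3.649e+00) = 22.859076
converged: |Δa| < 1e-12 after 5 iterations
sag = a·(cosh(S/(2a)) − 1) = 22.859076·(cosh(1.619707) − 1) = 37.141032
T_max/T_min = cosh(S/(2a)) = 2.624783

a=22.859 sag=37.141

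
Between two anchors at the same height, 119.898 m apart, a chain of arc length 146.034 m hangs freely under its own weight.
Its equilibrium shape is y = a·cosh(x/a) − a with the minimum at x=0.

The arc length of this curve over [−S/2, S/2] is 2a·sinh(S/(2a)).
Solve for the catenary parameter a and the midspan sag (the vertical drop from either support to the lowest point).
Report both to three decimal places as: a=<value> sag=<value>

a=54.054 sag=36.794

seed: a₀ = √(S³/(24(L−S))) = √(119.898³/(24·26.136)) = 52.419482
iter 1: u=1.143640  f(a)=+1.763e+00  f'(a)=-1.134e+00  a ← 52.419482 − (+1.763e+00/-1.134e+00) = 53.974697
iter 2: u=1.110687  f(a)=+8.152e-02  f'(a)=-1.031e+00  a ← 53.974697 − (+8.152e-02/-1.031e+00) = 54.053749
iter 3: u=1.109063  f(a)=+1.929e-04  f'(a)=-1.026e+00  a ← 54.053749 − (+1.929e-04/-1.026e+00) = 54.053937
iter 4: u=1.109059  f(a)=+1.086e-09  f'(a)=-1.026e+00  a ← 54.053937 − (+1.086e-09/-1.026e+00) = 54.053937
iter 5: u=1.109059  f(a)=-2.842e-14  f'(a)=-1.026e+00  a ← 54.053937 − (-2.842e-14/-1.026e+00) = 54.053937
converged: |Δa| < 1e-12 after 5 iterations
sag = a·(cosh(S/(2a)) − 1) = 54.053937·(cosh(1.109059) − 1) = 36.793795
T_max/T_min = cosh(S/(2a)) = 1.680687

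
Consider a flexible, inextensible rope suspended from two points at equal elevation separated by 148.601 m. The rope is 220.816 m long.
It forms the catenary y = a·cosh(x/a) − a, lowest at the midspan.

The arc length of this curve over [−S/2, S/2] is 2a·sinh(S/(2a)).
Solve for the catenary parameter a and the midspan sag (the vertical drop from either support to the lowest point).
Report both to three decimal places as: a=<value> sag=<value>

a=46.385 sag=73.371

seed: a₀ = √(S³/(24(L−S))) = √(148.601³/(24·72.215)) = 43.512423
iter 1: u=1.707570  f(a)=+1.129e+01  f'(a)=-4.394e+00  a ← 43.512423 − (+1.129e+01/-4.394e+00) = 46.082000
iter 2: u=1.612354  f(a)=+1.077e+00  f'(a)=-3.592e+00  a ← 46.082000 − (+1.077e+00/-3.592e+00) = 46.381953
iter 3: u=1.601927  f(a)=+1.210e-02  f'(a)=-3.511e+00  a ← 46.381953 − (+1.210e-02/-3.511e+00) = 46.385397
iter 4: u=1.601808  f(a)=+1.563e-06  f'(a)=-3.511e+00  a ← 46.385397 − (+1.563e-06/-3.511e+00) = 46.385398
iter 5: u=1.601808  f(a)=+5.684e-14  f'(a)=-3.511e+00  a ← 46.385398 − (+5.684e-14/-3.511e+00) = 46.385398
converged: |Δa| < 1e-12 after 5 iterations
sag = a·(cosh(S/(2a)) − 1) = 46.385398·(cosh(1.601808) − 1) = 73.370736
T_max/T_min = cosh(S/(2a)) = 2.581764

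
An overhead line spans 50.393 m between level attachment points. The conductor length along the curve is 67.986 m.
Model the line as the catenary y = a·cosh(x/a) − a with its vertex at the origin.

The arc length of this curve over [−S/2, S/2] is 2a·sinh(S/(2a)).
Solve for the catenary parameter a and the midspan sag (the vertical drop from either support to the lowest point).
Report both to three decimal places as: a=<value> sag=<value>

seed: a₀ = √(S³/(24(L−S))) = √(50.393³/(24·17.593)) = 17.409237
iter 1: u=1.447306  f(a)=+1.937e+00  f'(a)=-2.477e+00  a ← 17.409237 − (+1.937e+00/-2.477e+00) = 18.191194
iter 2: u=1.385093  f(a)=+1.382e-01  f'(a)=-2.136e+00  a ← 18.191194 − (+1.382e-01/-2.136e+00) = 18.255893
iter 3: u=1.380184  f(a)=+8.222e-04  f'(a)=-2.110e+00  a ← 18.255893 − (+8.222e-04/-2.110e+00) = 18.256283
iter 4: u=1.380155  f(a)=+2.949e-08  f'(a)=-2.110e+00  a ← 18.256283 − (+2.949e-08/-2.110e+00) = 18.256283
iter 5: u=1.380155  f(a)=+0.000e+00  f'(a)=-2.110e+00  a ← 18.256283 − (+0.000e+00/-2.110e+00) = 18.256283
converged: |Δa| < 1e-12 after 5 iterations
sag = a·(cosh(S/(2a)) − 1) = 18.256283·(cosh(1.380155) − 1) = 20.328895
T_max/T_min = cosh(S/(2a)) = 2.113529

a=18.256 sag=20.329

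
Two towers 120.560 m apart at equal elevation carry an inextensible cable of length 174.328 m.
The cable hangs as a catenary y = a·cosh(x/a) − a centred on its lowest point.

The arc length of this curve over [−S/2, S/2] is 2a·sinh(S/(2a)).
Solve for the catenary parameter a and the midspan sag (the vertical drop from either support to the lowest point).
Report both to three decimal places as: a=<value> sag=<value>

seed: a₀ = √(S³/(24(L−S))) = √(120.560³/(24·53.768)) = 36.849983
iter 1: u=1.635822  f(a)=+7.670e+00  f'(a)=-3.778e+00  a ← 36.849983 − (+7.670e+00/-3.778e+00) = 38.880332
iter 2: u=1.550398  f(a)=+6.795e-01  f'(a)=-3.135e+00  a ← 38.880332 − (+6.795e-01/-3.135e+00) = 39.097060
iter 3: u=1.541804  f(a)=+6.479e-03  f'(a)=-3.076e+00  a ← 39.097060 − (+6.479e-03/-3.076e+00) = 39.099167
iter 4: u=1.541721  f(a)=+6.014e-07  f'(a)=-3.075e+00  a ← 39.099167 − (+6.014e-07/-3.075e+00) = 39.099167
iter 5: u=1.541721  f(a)=+0.000e+00  f'(a)=-3.075e+00  a ← 39.099167 − (+0.000e+00/-3.075e+00) = 39.099167
converged: |Δa| < 1e-12 after 5 iterations
sag = a·(cosh(S/(2a)) − 1) = 39.099167·(cosh(1.541721) − 1) = 56.432544
T_max/T_min = cosh(S/(2a)) = 2.443318

a=39.099 sag=56.433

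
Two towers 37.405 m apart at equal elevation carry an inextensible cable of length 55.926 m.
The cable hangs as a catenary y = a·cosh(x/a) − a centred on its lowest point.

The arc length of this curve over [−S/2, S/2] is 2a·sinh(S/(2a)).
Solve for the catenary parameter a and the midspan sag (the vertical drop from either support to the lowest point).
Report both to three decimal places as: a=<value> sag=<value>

seed: a₀ = √(S³/(24(L−S))) = √(37.405³/(24·18.521)) = 10.850672
iter 1: u=1.723626  f(a)=+2.954e+00  f'(a)=-4.542e+00  a ← 10.850672 − (+2.954e+00/-4.542e+00) = 11.501095
iter 2: u=1.626149  f(a)=+2.865e-01  f'(a)=-3.700e+00  a ← 11.501095 − (+2.865e-01/-3.700e+00) = 11.578516
iter 3: u=1.615276  f(a)=+3.332e-03  f'(a)=-3.614e+00  a ← 11.578516 − (+3.332e-03/-3.614e+00) = 11.579438
iter 4: u=1.615147  f(a)=+4.626e-07  f'(a)=-3.613e+00  a ← 11.579438 − (+4.626e-07/-3.613e+00) = 11.579438
iter 5: u=1.615147  f(a)=+2.132e-14  f'(a)=-3.613e+00  a ← 11.579438 − (+2.132e-14/-3.613e+00) = 11.579438
converged: |Δa| < 1e-12 after 5 iterations
sag = a·(cosh(S/(2a)) − 1) = 11.579438·(cosh(1.615147) − 1) = 18.686265
T_max/T_min = cosh(S/(2a)) = 2.613745

a=11.579 sag=18.686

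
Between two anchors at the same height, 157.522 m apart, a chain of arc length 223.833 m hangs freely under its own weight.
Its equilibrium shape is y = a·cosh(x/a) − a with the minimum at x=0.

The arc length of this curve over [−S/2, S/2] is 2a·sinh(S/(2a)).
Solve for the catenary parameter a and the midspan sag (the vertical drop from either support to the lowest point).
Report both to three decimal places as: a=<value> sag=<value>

seed: a₀ = √(S³/(24(L−S))) = √(157.522³/(24·66.311)) = 49.557959
iter 1: u=1.589270  f(a)=+8.896e+00  f'(a)=-3.416e+00  a ← 49.557959 − (+8.896e+00/-3.416e+00) = 52.162241
iter 2: u=1.509924  f(a)=+7.494e-01  f'(a)=-2.863e+00  a ← 52.162241 − (+7.494e-01/-2.863e+00) = 52.424012
iter 3: u=1.502384  f(a)=+6.397e-03  f'(a)=-2.814e+00  a ← 52.424012 − (+6.397e-03/-2.814e+00) = 52.426285
iter 4: u=1.502319  f(a)=+4.751e-07  f'(a)=-2.814e+00  a ← 52.426285 − (+4.751e-07/-2.814e+00) = 52.426285
iter 5: u=1.502319  f(a)=+0.000e+00  f'(a)=-2.814e+00  a ← 52.426285 − (+0.000e+00/-2.814e+00) = 52.426285
converged: |Δa| < 1e-12 after 5 iterations
sag = a·(cosh(S/(2a)) − 1) = 52.426285·(cosh(1.502319) − 1) = 71.161005
T_max/T_min = cosh(S/(2a)) = 2.357354

a=52.426 sag=71.161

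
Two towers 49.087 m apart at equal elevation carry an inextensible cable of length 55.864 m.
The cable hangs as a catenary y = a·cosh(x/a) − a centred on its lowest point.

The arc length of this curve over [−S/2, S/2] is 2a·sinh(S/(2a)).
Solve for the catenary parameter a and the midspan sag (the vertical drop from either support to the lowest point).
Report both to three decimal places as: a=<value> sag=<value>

a=27.508 sag=11.695

seed: a₀ = √(S³/(24(L−S))) = √(49.087³/(24·6.777)) = 26.966549
iter 1: u=0.910146  f(a)=+2.863e-01  f'(a)=-5.455e-01  a ← 26.966549 − (+2.863e-01/-5.455e-01) = 27.491365
iter 2: u=0.892771  f(a)=+8.571e-03  f'(a)=-5.133e-01  a ← 27.491365 − (+8.571e-03/-5.133e-01) = 27.508064
iter 3: u=0.892229  f(a)=+8.208e-06  f'(a)=-5.123e-01  a ← 27.508064 − (+8.208e-06/-5.123e-01) = 27.508080
iter 4: u=0.892229  f(a)=+7.539e-12  f'(a)=-5.123e-01  a ← 27.508080 − (+7.539e-12/-5.123e-01) = 27.508080
converged: |Δa| < 1e-12 after 4 iterations
sag = a·(cosh(S/(2a)) − 1) = 27.508080·(cosh(0.892229) − 1) = 11.695122
T_max/T_min = cosh(S/(2a)) = 1.425152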